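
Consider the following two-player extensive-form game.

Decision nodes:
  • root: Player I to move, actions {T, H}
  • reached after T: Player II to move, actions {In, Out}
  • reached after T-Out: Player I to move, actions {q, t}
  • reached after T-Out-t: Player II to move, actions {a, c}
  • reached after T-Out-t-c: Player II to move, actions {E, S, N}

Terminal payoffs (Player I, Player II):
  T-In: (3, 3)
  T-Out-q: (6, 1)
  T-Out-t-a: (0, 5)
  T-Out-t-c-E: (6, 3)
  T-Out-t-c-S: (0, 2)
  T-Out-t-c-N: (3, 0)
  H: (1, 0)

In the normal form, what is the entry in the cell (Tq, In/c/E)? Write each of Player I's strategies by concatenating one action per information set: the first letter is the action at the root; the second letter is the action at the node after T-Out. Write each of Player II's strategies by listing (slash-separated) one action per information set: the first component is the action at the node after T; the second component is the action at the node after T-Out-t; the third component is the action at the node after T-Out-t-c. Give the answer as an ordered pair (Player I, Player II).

(3, 3)

Trace the play path from the root:
  Player I plays T
  Player II plays In at [T]
→ terminal payoff (3, 3).
(Player I's choice at the node after T-Out is never reached on this path, so it doesn't affect the outcome.)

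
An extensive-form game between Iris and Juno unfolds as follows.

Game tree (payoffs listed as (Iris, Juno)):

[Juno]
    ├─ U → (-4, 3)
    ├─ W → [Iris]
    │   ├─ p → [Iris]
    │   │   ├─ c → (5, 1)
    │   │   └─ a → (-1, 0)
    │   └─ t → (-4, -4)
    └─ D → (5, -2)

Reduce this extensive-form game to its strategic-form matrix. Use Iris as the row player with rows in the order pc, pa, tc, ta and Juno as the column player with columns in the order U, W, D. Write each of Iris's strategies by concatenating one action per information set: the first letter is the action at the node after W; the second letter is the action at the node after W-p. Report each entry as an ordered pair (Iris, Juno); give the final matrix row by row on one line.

pc: (-4,3) (5,1) (5,-2) | pa: (-4,3) (-1,0) (5,-2) | tc: (-4,3) (-4,-4) (5,-2) | ta: (-4,3) (-4,-4) (5,-2)

            U        W        D
  pc   (-4,3)    (5,1)   (5,-2)
  pa   (-4,3)   (-1,0)   (5,-2)
  tc   (-4,3)  (-4,-4)   (5,-2)
  ta   (-4,3)  (-4,-4)   (5,-2)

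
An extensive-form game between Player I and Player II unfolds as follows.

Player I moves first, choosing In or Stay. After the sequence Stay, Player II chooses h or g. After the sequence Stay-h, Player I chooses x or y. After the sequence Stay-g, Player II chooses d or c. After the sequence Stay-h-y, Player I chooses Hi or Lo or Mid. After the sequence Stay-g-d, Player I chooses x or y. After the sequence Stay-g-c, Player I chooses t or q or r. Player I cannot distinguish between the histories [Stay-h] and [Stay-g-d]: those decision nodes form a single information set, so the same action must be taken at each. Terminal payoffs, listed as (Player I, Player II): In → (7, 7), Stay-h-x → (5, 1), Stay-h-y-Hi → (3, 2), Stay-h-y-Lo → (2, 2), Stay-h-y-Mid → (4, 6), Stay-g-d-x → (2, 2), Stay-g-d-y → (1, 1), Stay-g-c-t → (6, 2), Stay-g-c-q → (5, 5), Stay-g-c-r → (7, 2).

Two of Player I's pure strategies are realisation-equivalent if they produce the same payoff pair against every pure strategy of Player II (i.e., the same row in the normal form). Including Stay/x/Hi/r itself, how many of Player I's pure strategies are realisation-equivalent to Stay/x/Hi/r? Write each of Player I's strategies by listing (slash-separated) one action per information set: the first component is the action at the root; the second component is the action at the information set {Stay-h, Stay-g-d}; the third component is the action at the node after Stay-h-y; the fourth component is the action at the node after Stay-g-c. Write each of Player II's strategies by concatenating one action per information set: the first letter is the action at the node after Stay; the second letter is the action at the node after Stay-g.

3

Row for Stay/x/Hi/r (columns hd, hc, gd, gc): (5,1) (5,1) (2,2) (7,2).
Under Stay/x/Hi/r, Player I's choice at the node after Stay-h-y can never be reached regardless of what Player II does, so varying those choices leaves every outcome unchanged.
Holding the reachable choices fixed and varying the unreachable one freely already gives 3 equivalent strategies.
No other strategy reproduces this row, so those 3 are the full class: Stay/x/Hi/r, Stay/x/Lo/r, Stay/x/Mid/r.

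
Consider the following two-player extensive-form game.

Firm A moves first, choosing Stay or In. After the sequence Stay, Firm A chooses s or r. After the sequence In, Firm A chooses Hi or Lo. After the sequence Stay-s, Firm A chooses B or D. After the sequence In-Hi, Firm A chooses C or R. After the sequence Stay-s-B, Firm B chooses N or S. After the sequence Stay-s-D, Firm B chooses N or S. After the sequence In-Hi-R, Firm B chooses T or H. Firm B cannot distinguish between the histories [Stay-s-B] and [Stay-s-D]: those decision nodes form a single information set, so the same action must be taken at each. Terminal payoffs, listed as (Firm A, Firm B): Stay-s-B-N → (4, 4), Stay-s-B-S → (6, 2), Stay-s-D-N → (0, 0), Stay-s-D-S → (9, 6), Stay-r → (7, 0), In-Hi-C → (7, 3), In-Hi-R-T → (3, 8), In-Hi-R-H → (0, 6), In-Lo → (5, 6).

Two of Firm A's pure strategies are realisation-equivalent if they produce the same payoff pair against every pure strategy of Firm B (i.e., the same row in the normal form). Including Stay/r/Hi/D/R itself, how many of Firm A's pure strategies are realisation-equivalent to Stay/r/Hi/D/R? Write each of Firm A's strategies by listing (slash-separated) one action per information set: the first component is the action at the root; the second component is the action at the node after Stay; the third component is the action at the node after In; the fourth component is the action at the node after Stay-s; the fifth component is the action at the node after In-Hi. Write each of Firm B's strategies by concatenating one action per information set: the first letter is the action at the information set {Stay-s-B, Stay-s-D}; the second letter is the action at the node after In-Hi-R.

Row for Stay/r/Hi/D/R (columns NT, NH, ST, SH): (7,0) (7,0) (7,0) (7,0).
Under Stay/r/Hi/D/R, Firm A's choice at the node after In and at the node after Stay-s and at the node after In-Hi can never be reached regardless of what Firm B does, so varying those choices leaves every outcome unchanged.
Holding the reachable choices fixed and varying the unreachable ones freely already gives 2 × 2 × 2 = 8 equivalent strategies.
No other strategy reproduces this row, so those 8 are the full class: Stay/r/Hi/B/C, Stay/r/Hi/B/R, Stay/r/Hi/D/C, Stay/r/Hi/D/R, Stay/r/Lo/B/C, Stay/r/Lo/B/R, Stay/r/Lo/D/C, Stay/r/Lo/D/R.

8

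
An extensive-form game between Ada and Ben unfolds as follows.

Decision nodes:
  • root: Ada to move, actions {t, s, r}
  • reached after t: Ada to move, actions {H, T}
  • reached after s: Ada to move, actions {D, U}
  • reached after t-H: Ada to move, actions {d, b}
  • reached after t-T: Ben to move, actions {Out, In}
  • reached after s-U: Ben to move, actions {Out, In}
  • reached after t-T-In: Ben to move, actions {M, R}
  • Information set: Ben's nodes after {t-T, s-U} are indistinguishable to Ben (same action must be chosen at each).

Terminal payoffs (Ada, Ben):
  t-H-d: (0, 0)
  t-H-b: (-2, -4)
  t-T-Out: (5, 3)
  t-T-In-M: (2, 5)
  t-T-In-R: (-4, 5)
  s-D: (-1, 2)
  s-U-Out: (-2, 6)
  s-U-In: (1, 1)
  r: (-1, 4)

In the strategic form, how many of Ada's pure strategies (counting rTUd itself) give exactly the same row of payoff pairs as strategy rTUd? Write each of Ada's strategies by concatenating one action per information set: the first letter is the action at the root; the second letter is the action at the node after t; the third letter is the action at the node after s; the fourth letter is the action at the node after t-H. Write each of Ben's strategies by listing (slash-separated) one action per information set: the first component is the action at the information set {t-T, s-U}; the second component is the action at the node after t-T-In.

Row for rTUd (columns Out/M, Out/R, In/M, In/R): (-1,4) (-1,4) (-1,4) (-1,4).
Under rTUd, Ada's choice at the node after t and at the node after s and at the node after t-H can never be reached regardless of what Ben does, so varying those choices leaves every outcome unchanged.
Holding the reachable choices fixed and varying the unreachable ones freely already gives 2 × 2 × 2 = 8 equivalent strategies.
No other strategy reproduces this row, so those 8 are the full class: rHDd, rHDb, rHUd, rHUb, rTDd, rTDb, rTUd, rTUb.

8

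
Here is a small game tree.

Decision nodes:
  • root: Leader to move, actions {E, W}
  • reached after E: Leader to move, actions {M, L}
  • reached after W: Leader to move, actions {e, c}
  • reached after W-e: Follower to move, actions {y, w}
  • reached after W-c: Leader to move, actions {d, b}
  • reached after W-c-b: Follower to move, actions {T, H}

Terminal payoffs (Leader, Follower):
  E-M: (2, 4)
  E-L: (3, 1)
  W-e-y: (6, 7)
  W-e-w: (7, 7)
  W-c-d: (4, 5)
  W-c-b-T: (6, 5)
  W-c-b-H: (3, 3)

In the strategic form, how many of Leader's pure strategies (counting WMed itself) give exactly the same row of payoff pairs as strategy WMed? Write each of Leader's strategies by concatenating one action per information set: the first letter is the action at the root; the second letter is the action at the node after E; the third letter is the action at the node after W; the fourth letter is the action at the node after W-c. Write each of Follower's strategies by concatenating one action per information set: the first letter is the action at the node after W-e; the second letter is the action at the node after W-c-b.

4

Row for WMed (columns yT, yH, wT, wH): (6,7) (6,7) (7,7) (7,7).
Under WMed, Leader's choice at the node after E and at the node after W-c can never be reached regardless of what Follower does, so varying those choices leaves every outcome unchanged.
Holding the reachable choices fixed and varying the unreachable ones freely already gives 2 × 2 = 4 equivalent strategies.
No other strategy reproduces this row, so those 4 are the full class: WMed, WMeb, WLed, WLeb.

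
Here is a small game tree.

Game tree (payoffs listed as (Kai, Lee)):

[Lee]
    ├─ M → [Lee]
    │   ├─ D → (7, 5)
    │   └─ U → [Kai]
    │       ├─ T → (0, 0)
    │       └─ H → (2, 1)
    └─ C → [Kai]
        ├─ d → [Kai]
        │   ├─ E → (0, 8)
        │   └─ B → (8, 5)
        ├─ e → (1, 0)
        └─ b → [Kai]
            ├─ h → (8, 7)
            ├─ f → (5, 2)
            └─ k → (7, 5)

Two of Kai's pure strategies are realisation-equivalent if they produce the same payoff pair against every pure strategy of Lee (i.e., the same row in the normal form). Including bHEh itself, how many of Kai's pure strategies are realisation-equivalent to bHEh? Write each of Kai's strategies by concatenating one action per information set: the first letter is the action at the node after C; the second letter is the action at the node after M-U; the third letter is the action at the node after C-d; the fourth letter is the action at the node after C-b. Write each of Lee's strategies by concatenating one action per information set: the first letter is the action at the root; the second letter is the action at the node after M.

2

Row for bHEh (columns MD, MU, CD, CU): (7,5) (2,1) (8,7) (8,7).
Under bHEh, Kai's choice at the node after C-d can never be reached regardless of what Lee does, so varying those choices leaves every outcome unchanged.
Holding the reachable choices fixed and varying the unreachable one freely already gives 2 equivalent strategies.
No other strategy reproduces this row, so those 2 are the full class: bHEh, bHBh.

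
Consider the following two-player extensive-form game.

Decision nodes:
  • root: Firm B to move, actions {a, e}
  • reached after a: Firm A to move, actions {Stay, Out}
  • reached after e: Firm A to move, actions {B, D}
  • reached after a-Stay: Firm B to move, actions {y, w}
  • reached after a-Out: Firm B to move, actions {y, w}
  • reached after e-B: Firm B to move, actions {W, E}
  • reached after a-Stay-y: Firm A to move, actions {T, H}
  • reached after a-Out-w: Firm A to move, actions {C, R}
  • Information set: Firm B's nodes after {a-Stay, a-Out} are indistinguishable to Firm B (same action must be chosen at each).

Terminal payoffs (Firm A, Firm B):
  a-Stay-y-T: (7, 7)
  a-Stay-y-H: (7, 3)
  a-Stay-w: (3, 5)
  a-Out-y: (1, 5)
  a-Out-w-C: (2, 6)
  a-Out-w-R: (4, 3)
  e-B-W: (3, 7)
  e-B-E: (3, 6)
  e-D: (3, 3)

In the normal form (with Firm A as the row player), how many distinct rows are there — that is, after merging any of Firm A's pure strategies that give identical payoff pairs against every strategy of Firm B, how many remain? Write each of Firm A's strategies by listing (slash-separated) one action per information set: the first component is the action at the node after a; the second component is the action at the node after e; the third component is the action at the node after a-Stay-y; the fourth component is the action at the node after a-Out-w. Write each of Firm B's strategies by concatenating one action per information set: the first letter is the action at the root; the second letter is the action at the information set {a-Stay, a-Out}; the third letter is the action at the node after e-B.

8

Firm A has 16 pure strategies: Stay/B/T/C, Stay/B/T/R, Stay/B/H/C, Stay/B/H/R, Stay/D/T/C, Stay/D/T/R, Stay/D/H/C, Stay/D/H/R, Out/B/T/C, Out/B/T/R, Out/B/H/C, Out/B/H/R, Out/D/T/C, Out/D/T/R, Out/D/H/C, Out/D/H/R. Columns: ayW, ayE, awW, awE, eyW, eyE, ewW, ewE.
{Stay/B/T/C, Stay/B/T/R} → row (7,7) (7,7) (3,5) (3,5) (3,7) (3,6) (3,7) (3,6)
{Stay/B/H/C, Stay/B/H/R} → row (7,3) (7,3) (3,5) (3,5) (3,7) (3,6) (3,7) (3,6)
{Stay/D/T/C, Stay/D/T/R} → row (7,7) (7,7) (3,5) (3,5) (3,3) (3,3) (3,3) (3,3)
{Stay/D/H/C, Stay/D/H/R} → row (7,3) (7,3) (3,5) (3,5) (3,3) (3,3) (3,3) (3,3)
{Out/B/T/C, Out/B/H/C} → row (1,5) (1,5) (2,6) (2,6) (3,7) (3,6) (3,7) (3,6)
{Out/B/T/R, Out/B/H/R} → row (1,5) (1,5) (4,3) (4,3) (3,7) (3,6) (3,7) (3,6)
{Out/D/T/C, Out/D/H/C} → row (1,5) (1,5) (2,6) (2,6) (3,3) (3,3) (3,3) (3,3)
{Out/D/T/R, Out/D/H/R} → row (1,5) (1,5) (4,3) (4,3) (3,3) (3,3) (3,3) (3,3)
That's 8 distinct rows out of 16 strategies.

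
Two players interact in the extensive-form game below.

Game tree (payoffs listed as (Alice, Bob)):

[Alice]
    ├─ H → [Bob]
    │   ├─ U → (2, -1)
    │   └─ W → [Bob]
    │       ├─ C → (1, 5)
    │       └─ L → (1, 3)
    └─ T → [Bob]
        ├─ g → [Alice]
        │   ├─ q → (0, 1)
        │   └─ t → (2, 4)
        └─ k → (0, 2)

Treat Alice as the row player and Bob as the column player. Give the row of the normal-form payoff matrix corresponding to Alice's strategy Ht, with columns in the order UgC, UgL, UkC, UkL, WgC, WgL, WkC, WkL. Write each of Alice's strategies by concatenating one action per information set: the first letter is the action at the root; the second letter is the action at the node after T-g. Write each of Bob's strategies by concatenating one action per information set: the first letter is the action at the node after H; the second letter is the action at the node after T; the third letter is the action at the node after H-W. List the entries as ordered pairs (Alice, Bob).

vs UgC: Alice plays H → Bob plays U at [H] → (2, -1)
vs UgL: Alice plays H → Bob plays U at [H] → (2, -1)
vs UkC: Alice plays H → Bob plays U at [H] → (2, -1)
vs UkL: Alice plays H → Bob plays U at [H] → (2, -1)
vs WgC: Alice plays H → Bob plays W at [H] → Bob plays C at [H-W] → (1, 5)
vs WgL: Alice plays H → Bob plays W at [H] → Bob plays L at [H-W] → (1, 3)
vs WkC: Alice plays H → Bob plays W at [H] → Bob plays C at [H-W] → (1, 5)
vs WkL: Alice plays H → Bob plays W at [H] → Bob plays L at [H-W] → (1, 3)

(2,-1) (2,-1) (2,-1) (2,-1) (1,5) (1,3) (1,5) (1,3)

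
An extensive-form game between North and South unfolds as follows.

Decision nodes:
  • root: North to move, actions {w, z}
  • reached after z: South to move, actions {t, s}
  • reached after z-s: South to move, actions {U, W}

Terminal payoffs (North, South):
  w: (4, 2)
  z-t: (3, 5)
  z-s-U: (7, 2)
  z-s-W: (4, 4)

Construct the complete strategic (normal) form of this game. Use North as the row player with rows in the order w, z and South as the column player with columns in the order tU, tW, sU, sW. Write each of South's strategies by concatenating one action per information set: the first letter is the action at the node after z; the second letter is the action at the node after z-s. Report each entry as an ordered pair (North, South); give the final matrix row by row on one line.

Row w: tU→(4,2), tW→(4,2), sU→(4,2), sW→(4,2)
Row z: tU→(3,5), tW→(3,5), sU→(7,2), sW→(4,4)

w: (4,2) (4,2) (4,2) (4,2) | z: (3,5) (3,5) (7,2) (4,4)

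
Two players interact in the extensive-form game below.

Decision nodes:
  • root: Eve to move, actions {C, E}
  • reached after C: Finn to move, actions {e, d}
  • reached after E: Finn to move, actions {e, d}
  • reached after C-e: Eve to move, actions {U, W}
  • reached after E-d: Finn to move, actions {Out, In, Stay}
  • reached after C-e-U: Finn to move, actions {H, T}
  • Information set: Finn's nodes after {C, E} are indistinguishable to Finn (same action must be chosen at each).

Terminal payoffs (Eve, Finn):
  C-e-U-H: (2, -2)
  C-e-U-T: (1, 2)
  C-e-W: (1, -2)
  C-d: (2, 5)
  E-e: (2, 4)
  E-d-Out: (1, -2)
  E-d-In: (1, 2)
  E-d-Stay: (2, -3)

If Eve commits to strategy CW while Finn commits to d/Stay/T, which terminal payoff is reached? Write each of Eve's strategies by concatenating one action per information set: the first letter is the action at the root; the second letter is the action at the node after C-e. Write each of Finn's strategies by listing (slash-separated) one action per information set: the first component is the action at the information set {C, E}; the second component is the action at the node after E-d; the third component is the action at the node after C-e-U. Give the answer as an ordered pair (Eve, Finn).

(2, 5)

Trace the play path from the root:
  Eve plays C
  Finn plays d at [C]
→ terminal payoff (2, 5).
(Eve's choice at the node after C-e is never reached on this path, so it doesn't affect the outcome.)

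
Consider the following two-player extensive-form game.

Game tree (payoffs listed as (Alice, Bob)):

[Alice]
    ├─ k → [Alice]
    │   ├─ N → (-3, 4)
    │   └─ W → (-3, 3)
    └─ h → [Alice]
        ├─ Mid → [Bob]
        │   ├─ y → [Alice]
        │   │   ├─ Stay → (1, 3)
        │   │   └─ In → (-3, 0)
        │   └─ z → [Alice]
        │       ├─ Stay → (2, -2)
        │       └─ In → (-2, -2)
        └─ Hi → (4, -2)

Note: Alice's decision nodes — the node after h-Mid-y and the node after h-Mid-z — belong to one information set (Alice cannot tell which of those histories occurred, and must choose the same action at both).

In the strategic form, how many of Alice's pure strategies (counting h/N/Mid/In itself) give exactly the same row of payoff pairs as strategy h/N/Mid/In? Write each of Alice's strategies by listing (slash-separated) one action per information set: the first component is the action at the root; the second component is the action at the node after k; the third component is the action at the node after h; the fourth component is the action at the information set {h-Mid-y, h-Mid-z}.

Row for h/N/Mid/In (columns y, z): (-3,0) (-2,-2).
Under h/N/Mid/In, Alice's choice at the node after k can never be reached regardless of what Bob does, so varying those choices leaves every outcome unchanged.
Holding the reachable choices fixed and varying the unreachable one freely already gives 2 equivalent strategies.
No other strategy reproduces this row, so those 2 are the full class: h/N/Mid/In, h/W/Mid/In.

2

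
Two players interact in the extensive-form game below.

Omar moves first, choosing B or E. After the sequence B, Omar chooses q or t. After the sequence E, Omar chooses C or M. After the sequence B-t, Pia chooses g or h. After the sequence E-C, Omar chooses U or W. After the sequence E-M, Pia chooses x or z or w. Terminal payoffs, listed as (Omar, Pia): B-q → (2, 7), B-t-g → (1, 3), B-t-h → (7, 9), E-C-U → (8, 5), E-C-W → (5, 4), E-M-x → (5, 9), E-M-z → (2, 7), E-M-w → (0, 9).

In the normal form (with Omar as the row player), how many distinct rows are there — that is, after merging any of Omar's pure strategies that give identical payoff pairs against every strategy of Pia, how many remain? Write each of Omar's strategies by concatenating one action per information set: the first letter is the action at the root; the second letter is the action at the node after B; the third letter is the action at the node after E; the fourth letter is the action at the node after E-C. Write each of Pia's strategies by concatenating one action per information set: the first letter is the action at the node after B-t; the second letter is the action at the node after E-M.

5

Omar has 16 pure strategies: BqCU, BqCW, BqMU, BqMW, BtCU, BtCW, BtMU, BtMW, EqCU, EqCW, EqMU, EqMW, EtCU, EtCW, EtMU, EtMW. Columns: gx, gz, gw, hx, hz, hw.
{BqCU, BqCW, BqMU, BqMW} → row (2,7) (2,7) (2,7) (2,7) (2,7) (2,7)
{BtCU, BtCW, BtMU, BtMW} → row (1,3) (1,3) (1,3) (7,9) (7,9) (7,9)
{EqCU, EtCU} → row (8,5) (8,5) (8,5) (8,5) (8,5) (8,5)
{EqCW, EtCW} → row (5,4) (5,4) (5,4) (5,4) (5,4) (5,4)
{EqMU, EqMW, EtMU, EtMW} → row (5,9) (2,7) (0,9) (5,9) (2,7) (0,9)
That's 5 distinct rows out of 16 strategies.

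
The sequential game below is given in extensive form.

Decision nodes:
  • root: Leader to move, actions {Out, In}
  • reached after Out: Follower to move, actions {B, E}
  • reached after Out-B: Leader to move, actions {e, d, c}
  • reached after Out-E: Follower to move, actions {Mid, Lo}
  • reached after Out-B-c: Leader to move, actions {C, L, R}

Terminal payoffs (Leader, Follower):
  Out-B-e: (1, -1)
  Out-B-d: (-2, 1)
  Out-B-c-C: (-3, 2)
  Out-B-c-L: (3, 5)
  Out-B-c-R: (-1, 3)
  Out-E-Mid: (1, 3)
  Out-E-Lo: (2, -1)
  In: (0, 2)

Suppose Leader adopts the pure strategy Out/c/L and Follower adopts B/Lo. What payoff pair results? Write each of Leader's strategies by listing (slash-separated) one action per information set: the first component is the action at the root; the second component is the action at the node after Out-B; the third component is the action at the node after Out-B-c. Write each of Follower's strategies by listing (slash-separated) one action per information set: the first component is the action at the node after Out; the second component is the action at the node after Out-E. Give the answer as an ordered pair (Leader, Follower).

Trace the play path from the root:
  Leader plays Out
  Follower plays B at [Out]
  Leader plays c at [Out-B]
  Leader plays L at [Out-B-c]
→ terminal payoff (3, 5).
(Follower's choice at the node after Out-E is never reached on this path, so it doesn't affect the outcome.)

(3, 5)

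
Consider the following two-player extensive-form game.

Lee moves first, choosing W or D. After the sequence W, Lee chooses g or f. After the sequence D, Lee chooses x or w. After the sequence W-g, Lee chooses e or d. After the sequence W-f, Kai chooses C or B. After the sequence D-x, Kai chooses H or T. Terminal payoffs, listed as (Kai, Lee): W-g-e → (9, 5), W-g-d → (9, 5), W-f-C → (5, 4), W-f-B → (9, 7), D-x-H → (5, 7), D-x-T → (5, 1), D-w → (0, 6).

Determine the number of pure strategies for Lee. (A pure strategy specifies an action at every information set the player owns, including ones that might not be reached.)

Lee owns the root with actions {W, D} — two choices.
Lee owns the node after W with actions {g, f} — two choices.
Lee owns the node after D with actions {x, w} — two choices.
Lee owns the node after W-g with actions {e, d} — two choices.
A pure strategy fixes one action at each information set independently, so the count is the product 2 × 2 × 2 × 2 = 16.

16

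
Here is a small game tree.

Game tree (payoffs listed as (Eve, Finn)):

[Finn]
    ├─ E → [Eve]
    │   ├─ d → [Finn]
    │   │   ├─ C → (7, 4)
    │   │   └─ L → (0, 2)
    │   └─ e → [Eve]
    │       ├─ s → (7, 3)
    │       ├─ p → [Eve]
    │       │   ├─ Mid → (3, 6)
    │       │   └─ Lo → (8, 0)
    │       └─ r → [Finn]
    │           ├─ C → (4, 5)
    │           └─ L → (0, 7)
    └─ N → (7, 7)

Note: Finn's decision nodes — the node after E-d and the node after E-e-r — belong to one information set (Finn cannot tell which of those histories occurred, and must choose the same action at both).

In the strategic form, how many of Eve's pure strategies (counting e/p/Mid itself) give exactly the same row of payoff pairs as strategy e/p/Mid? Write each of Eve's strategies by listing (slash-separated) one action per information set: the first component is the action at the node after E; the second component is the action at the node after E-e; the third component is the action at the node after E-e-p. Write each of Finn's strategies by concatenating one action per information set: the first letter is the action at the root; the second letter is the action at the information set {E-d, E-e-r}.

1

Row for e/p/Mid (columns EC, EL, NC, NL): (3,6) (3,6) (7,7) (7,7).
Every one of Eve's information sets is on the play path for some reply by Finn when Eve follows e/p/Mid.
Changing the action at any of them therefore changes at least one column, so only e/p/Mid itself gives this row.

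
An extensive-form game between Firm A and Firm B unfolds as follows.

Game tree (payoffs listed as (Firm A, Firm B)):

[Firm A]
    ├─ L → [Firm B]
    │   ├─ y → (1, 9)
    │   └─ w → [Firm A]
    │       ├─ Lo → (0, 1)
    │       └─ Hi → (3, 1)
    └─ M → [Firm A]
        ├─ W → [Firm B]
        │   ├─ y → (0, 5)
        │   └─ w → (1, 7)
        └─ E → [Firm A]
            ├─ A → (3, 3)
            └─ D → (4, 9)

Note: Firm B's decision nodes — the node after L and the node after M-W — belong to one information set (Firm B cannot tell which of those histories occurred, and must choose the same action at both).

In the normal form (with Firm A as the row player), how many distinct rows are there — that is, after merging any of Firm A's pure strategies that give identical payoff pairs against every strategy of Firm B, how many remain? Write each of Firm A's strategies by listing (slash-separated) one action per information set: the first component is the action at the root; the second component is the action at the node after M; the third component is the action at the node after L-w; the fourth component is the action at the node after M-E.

5

Firm A has 16 pure strategies: L/W/Lo/A, L/W/Lo/D, L/W/Hi/A, L/W/Hi/D, L/E/Lo/A, L/E/Lo/D, L/E/Hi/A, L/E/Hi/D, M/W/Lo/A, M/W/Lo/D, M/W/Hi/A, M/W/Hi/D, M/E/Lo/A, M/E/Lo/D, M/E/Hi/A, M/E/Hi/D. Columns: y, w.
{L/W/Lo/A, L/W/Lo/D, L/E/Lo/A, L/E/Lo/D} → row (1,9) (0,1)
{L/W/Hi/A, L/W/Hi/D, L/E/Hi/A, L/E/Hi/D} → row (1,9) (3,1)
{M/W/Lo/A, M/W/Lo/D, M/W/Hi/A, M/W/Hi/D} → row (0,5) (1,7)
{M/E/Lo/A, M/E/Hi/A} → row (3,3) (3,3)
{M/E/Lo/D, M/E/Hi/D} → row (4,9) (4,9)
That's 5 distinct rows out of 16 strategies.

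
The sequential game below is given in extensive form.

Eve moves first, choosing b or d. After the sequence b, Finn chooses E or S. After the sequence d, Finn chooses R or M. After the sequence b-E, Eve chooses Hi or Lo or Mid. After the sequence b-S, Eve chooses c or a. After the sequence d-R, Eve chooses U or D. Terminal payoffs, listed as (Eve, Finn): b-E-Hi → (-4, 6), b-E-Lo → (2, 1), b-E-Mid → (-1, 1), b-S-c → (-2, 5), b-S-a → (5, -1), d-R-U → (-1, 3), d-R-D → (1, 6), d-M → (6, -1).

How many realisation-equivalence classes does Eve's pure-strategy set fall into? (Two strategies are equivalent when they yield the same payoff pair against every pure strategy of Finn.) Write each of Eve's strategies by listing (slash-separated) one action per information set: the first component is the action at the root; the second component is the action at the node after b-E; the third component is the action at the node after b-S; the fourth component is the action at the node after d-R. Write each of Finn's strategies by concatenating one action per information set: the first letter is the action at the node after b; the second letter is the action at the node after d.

Eve has 24 pure strategies: b/Hi/c/U, b/Hi/c/D, b/Hi/a/U, b/Hi/a/D, b/Lo/c/U, b/Lo/c/D, b/Lo/a/U, b/Lo/a/D, b/Mid/c/U, b/Mid/c/D, b/Mid/a/U, b/Mid/a/D, d/Hi/c/U, d/Hi/c/D, d/Hi/a/U, d/Hi/a/D, d/Lo/c/U, d/Lo/c/D, d/Lo/a/U, d/Lo/a/D, d/Mid/c/U, d/Mid/c/D, d/Mid/a/U, d/Mid/a/D. Columns: ER, EM, SR, SM.
{b/Hi/c/U, b/Hi/c/D} → row (-4,6) (-4,6) (-2,5) (-2,5)
{b/Hi/a/U, b/Hi/a/D} → row (-4,6) (-4,6) (5,-1) (5,-1)
{b/Lo/c/U, b/Lo/c/D} → row (2,1) (2,1) (-2,5) (-2,5)
{b/Lo/a/U, b/Lo/a/D} → row (2,1) (2,1) (5,-1) (5,-1)
{b/Mid/c/U, b/Mid/c/D} → row (-1,1) (-1,1) (-2,5) (-2,5)
{b/Mid/a/U, b/Mid/a/D} → row (-1,1) (-1,1) (5,-1) (5,-1)
{d/Hi/c/U, d/Hi/a/U, d/Lo/c/U, d/Lo/a/U, d/Mid/c/U, d/Mid/a/U} → row (-1,3) (6,-1) (-1,3) (6,-1)
{d/Hi/c/D, d/Hi/a/D, d/Lo/c/D, d/Lo/a/D, d/Mid/c/D, d/Mid/a/D} → row (1,6) (6,-1) (1,6) (6,-1)
That's 8 distinct rows out of 24 strategies.

8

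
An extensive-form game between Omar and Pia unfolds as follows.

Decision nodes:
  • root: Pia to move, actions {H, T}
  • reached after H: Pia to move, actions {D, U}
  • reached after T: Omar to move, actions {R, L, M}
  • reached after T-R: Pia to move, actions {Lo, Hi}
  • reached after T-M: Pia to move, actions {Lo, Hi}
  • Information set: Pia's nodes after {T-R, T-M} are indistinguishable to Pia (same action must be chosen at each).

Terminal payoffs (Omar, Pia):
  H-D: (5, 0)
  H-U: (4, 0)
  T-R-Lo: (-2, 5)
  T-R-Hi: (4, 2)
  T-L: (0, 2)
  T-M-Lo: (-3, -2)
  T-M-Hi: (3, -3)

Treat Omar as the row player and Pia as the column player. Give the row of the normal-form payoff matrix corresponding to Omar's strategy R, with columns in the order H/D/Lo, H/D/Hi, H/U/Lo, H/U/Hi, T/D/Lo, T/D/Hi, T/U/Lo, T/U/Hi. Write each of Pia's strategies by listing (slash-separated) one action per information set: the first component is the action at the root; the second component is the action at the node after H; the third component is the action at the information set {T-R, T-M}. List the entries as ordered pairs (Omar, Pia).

vs H/D/Lo: Pia plays H → Pia plays D at [H] → (5, 0)
vs H/D/Hi: Pia plays H → Pia plays D at [H] → (5, 0)
vs H/U/Lo: Pia plays H → Pia plays U at [H] → (4, 0)
vs H/U/Hi: Pia plays H → Pia plays U at [H] → (4, 0)
vs T/D/Lo: Pia plays T → Omar plays R at [T] → Pia plays Lo at [T-R] → (-2, 5)
vs T/D/Hi: Pia plays T → Omar plays R at [T] → Pia plays Hi at [T-R] → (4, 2)
vs T/U/Lo: Pia plays T → Omar plays R at [T] → Pia plays Lo at [T-R] → (-2, 5)
vs T/U/Hi: Pia plays T → Omar plays R at [T] → Pia plays Hi at [T-R] → (4, 2)

(5,0) (5,0) (4,0) (4,0) (-2,5) (4,2) (-2,5) (4,2)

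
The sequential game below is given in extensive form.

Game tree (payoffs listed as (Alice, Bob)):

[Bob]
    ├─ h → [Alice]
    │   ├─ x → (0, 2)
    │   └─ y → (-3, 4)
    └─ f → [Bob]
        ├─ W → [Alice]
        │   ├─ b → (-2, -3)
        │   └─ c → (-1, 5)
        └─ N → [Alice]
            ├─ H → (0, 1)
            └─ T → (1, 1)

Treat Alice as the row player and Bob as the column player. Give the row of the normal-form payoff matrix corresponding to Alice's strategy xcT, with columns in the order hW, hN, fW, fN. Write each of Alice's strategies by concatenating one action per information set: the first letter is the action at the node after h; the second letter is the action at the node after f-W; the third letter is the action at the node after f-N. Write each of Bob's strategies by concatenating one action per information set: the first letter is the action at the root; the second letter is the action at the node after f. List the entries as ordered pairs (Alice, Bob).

vs hW: Bob plays h → Alice plays x at [h] → (0, 2)
vs hN: Bob plays h → Alice plays x at [h] → (0, 2)
vs fW: Bob plays f → Bob plays W at [f] → Alice plays c at [f-W] → (-1, 5)
vs fN: Bob plays f → Bob plays N at [f] → Alice plays T at [f-N] → (1, 1)

(0,2) (0,2) (-1,5) (1,1)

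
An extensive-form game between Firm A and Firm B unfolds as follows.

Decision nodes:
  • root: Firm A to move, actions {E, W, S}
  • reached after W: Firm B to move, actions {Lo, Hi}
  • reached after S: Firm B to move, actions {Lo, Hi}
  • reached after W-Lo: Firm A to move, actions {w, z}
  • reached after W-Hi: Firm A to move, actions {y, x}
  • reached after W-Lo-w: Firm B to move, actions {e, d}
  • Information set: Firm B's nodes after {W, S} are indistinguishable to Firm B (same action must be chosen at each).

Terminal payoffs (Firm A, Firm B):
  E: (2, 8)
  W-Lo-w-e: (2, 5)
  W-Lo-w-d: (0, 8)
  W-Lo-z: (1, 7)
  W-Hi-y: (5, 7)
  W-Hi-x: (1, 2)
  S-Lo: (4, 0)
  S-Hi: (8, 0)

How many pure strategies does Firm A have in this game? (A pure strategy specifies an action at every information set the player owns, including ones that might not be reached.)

Firm A owns the root with actions {E, W, S} — three choices.
Firm A owns the node after W-Lo with actions {w, z} — two choices.
Firm A owns the node after W-Hi with actions {y, x} — two choices.
A pure strategy fixes one action at each information set independently, so the count is the product 3 × 2 × 2 = 12.

12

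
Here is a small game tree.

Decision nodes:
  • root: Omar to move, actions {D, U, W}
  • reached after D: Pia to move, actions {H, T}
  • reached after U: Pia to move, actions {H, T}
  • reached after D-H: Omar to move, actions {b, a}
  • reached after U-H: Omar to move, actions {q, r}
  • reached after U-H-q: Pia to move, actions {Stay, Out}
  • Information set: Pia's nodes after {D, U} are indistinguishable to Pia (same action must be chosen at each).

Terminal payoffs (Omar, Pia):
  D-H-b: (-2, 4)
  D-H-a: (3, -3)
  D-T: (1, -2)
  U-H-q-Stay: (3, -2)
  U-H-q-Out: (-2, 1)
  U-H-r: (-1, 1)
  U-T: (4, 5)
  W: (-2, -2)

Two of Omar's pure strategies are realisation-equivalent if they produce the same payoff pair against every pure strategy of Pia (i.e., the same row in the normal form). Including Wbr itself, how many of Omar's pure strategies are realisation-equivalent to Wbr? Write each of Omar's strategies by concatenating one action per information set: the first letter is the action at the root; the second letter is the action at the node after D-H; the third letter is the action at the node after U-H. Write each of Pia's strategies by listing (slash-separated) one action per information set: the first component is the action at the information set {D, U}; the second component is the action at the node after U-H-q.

Row for Wbr (columns H/Stay, H/Out, T/Stay, T/Out): (-2,-2) (-2,-2) (-2,-2) (-2,-2).
Under Wbr, Omar's choice at the node after D-H and at the node after U-H can never be reached regardless of what Pia does, so varying those choices leaves every outcome unchanged.
Holding the reachable choices fixed and varying the unreachable ones freely already gives 2 × 2 = 4 equivalent strategies.
No other strategy reproduces this row, so those 4 are the full class: Wbq, Wbr, Waq, War.

4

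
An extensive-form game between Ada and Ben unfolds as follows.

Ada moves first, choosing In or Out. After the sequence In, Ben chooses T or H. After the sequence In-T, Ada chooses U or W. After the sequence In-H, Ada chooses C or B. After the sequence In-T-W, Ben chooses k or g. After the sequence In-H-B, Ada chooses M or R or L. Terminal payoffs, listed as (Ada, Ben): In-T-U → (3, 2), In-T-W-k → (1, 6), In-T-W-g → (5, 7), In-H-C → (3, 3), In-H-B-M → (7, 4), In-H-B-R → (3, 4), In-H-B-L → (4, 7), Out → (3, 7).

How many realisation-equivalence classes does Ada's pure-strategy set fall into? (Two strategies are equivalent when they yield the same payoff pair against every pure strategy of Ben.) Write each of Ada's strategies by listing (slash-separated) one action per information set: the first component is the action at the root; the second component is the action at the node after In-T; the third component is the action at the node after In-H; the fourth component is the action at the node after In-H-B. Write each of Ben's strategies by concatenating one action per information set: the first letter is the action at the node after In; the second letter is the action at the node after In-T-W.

9

Ada has 24 pure strategies: In/U/C/M, In/U/C/R, In/U/C/L, In/U/B/M, In/U/B/R, In/U/B/L, In/W/C/M, In/W/C/R, In/W/C/L, In/W/B/M, In/W/B/R, In/W/B/L, Out/U/C/M, Out/U/C/R, Out/U/C/L, Out/U/B/M, Out/U/B/R, Out/U/B/L, Out/W/C/M, Out/W/C/R, Out/W/C/L, Out/W/B/M, Out/W/B/R, Out/W/B/L. Columns: Tk, Tg, Hk, Hg.
{In/U/C/M, In/U/C/R, In/U/C/L} → row (3,2) (3,2) (3,3) (3,3)
{In/U/B/M} → row (3,2) (3,2) (7,4) (7,4)
{In/U/B/R} → row (3,2) (3,2) (3,4) (3,4)
{In/U/B/L} → row (3,2) (3,2) (4,7) (4,7)
{In/W/C/M, In/W/C/R, In/W/C/L} → row (1,6) (5,7) (3,3) (3,3)
{In/W/B/M} → row (1,6) (5,7) (7,4) (7,4)
{In/W/B/R} → row (1,6) (5,7) (3,4) (3,4)
{In/W/B/L} → row (1,6) (5,7) (4,7) (4,7)
{Out/U/C/M, Out/U/C/R, Out/U/C/L, Out/U/B/M, Out/U/B/R, Out/U/B/L, Out/W/C/M, Out/W/C/R, Out/W/C/L, Out/W/B/M, Out/W/B/R, Out/W/B/L} → row (3,7) (3,7) (3,7) (3,7)
That's 9 distinct rows out of 24 strategies.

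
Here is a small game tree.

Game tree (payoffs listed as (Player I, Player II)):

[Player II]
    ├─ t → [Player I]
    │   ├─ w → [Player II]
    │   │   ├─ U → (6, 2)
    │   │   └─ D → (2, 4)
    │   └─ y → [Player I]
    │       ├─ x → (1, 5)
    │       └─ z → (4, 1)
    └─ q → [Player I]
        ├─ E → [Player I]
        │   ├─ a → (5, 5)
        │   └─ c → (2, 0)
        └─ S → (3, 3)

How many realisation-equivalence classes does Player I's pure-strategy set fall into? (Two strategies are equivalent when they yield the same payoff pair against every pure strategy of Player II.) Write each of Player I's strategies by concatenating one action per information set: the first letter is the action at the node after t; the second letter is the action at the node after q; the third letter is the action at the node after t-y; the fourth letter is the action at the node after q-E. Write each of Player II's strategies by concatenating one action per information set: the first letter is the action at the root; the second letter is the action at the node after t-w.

9

Player I has 16 pure strategies: wExa, wExc, wEza, wEzc, wSxa, wSxc, wSza, wSzc, yExa, yExc, yEza, yEzc, ySxa, ySxc, ySza, ySzc. Columns: tU, tD, qU, qD.
{wExa, wEza} → row (6,2) (2,4) (5,5) (5,5)
{wExc, wEzc} → row (6,2) (2,4) (2,0) (2,0)
{wSxa, wSxc, wSza, wSzc} → row (6,2) (2,4) (3,3) (3,3)
{yExa} → row (1,5) (1,5) (5,5) (5,5)
{yExc} → row (1,5) (1,5) (2,0) (2,0)
{yEza} → row (4,1) (4,1) (5,5) (5,5)
{yEzc} → row (4,1) (4,1) (2,0) (2,0)
{ySxa, ySxc} → row (1,5) (1,5) (3,3) (3,3)
{ySza, ySzc} → row (4,1) (4,1) (3,3) (3,3)
That's 9 distinct rows out of 16 strategies.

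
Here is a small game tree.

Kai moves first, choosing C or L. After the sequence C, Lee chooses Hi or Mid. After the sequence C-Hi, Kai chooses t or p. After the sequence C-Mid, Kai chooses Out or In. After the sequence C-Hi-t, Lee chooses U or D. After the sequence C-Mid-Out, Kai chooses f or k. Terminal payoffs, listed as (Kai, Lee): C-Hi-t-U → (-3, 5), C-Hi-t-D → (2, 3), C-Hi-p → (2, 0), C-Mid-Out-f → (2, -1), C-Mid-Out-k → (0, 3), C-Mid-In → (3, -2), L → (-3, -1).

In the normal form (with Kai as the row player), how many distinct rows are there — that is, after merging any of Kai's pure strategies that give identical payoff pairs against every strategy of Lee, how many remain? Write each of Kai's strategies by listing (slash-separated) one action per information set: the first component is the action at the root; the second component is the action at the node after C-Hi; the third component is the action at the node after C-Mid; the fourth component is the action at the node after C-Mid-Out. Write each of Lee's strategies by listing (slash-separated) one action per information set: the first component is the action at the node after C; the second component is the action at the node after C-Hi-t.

7

Kai has 16 pure strategies: C/t/Out/f, C/t/Out/k, C/t/In/f, C/t/In/k, C/p/Out/f, C/p/Out/k, C/p/In/f, C/p/In/k, L/t/Out/f, L/t/Out/k, L/t/In/f, L/t/In/k, L/p/Out/f, L/p/Out/k, L/p/In/f, L/p/In/k. Columns: Hi/U, Hi/D, Mid/U, Mid/D.
{C/t/Out/f} → row (-3,5) (2,3) (2,-1) (2,-1)
{C/t/Out/k} → row (-3,5) (2,3) (0,3) (0,3)
{C/t/In/f, C/t/In/k} → row (-3,5) (2,3) (3,-2) (3,-2)
{C/p/Out/f} → row (2,0) (2,0) (2,-1) (2,-1)
{C/p/Out/k} → row (2,0) (2,0) (0,3) (0,3)
{C/p/In/f, C/p/In/k} → row (2,0) (2,0) (3,-2) (3,-2)
{L/t/Out/f, L/t/Out/k, L/t/In/f, L/t/In/k, L/p/Out/f, L/p/Out/k, L/p/In/f, L/p/In/k} → row (-3,-1) (-3,-1) (-3,-1) (-3,-1)
That's 7 distinct rows out of 16 strategies.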